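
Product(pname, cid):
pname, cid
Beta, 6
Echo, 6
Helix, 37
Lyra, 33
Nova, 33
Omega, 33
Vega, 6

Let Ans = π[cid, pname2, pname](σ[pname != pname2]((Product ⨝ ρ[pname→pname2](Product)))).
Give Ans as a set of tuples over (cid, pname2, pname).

ρ[pname→pname2]: schema becomes (pname2, cid); tuples unchanged.
Joining Product and ρ[pname→pname2](Product) on cid yields {(Beta, 6, Beta), (Beta, 6, Echo), (Beta, 6, Vega), (Echo, 6, Beta), (Echo, 6, Echo), (Echo, 6, Vega), (Helix, 37, Helix), (Lyra, 33, Lyra), (Lyra, 33, Nova), (Lyra, 33, Omega), (Nova, 33, Lyra), (Nova, 33, Nova), (Nova, 33, Omega), (Omega, 33, Lyra), (Omega, 33, Nova), (Omega, 33, Omega), (Vega, 6, Beta), (Vega, 6, Echo), (Vega, 6, Vega)}.
Apply σ_{pname != pname2}; surviving tuples: {(Beta, 6, Echo), (Beta, 6, Vega), (Echo, 6, Beta), (Echo, 6, Vega), (Lyra, 33, Nova), (Lyra, 33, Omega), (Nova, 33, Lyra), (Nova, 33, Omega), (Omega, 33, Lyra), (Omega, 33, Nova), (Vega, 6, Beta), (Vega, 6, Echo)}
Keep only column(s) cid, pname2, pname: {(33, Lyra, Nova), (33, Lyra, Omega), (33, Nova, Lyra), (33, Nova, Omega), (33, Omega, Lyra), (33, Omega, Nova), (6, Beta, Echo), (6, Beta, Vega), (6, Echo, Beta), (6, Echo, Vega), (6, Vega, Beta), (6, Vega, Echo)}

{(33, Lyra, Nova), (33, Lyra, Omega), (33, Nova, Lyra), (33, Nova, Omega), (33, Omega, Lyra), (33, Omega, Nova), (6, Beta, Echo), (6, Beta, Vega), (6, Echo, Beta), (6, Echo, Vega), (6, Vega, Beta), (6, Vega, Echo)}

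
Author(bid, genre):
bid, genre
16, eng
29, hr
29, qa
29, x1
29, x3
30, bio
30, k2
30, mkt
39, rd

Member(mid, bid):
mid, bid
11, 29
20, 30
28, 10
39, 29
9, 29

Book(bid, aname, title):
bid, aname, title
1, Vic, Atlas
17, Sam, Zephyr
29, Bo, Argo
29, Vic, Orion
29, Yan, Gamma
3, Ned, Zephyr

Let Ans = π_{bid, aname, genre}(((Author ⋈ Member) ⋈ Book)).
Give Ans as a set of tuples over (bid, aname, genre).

{(29, Bo, hr), (29, Bo, qa), (29, Bo, x1), (29, Bo, x3), (29, Vic, hr), (29, Vic, qa), (29, Vic, x1), (29, Vic, x3), (29, Yan, hr), (29, Yan, qa), (29, Yan, x1), (29, Yan, x3)}

Author ⋈ Member (natural join on bid): {(29, hr, 11), (29, hr, 39), (29, hr, 9), (29, qa, 11), (29, qa, 39), (29, qa, 9), (29, x1, 11), (29, x1, 39), (29, x1, 9), (29, x3, 11), (29, x3, 39), (29, x3, 9), (30, bio, 20), (30, k2, 20), (30, mkt, 20)}
(Author ⋈ Member) ⋈ Book (natural join on bid): {(29, hr, 11, Bo, Argo), (29, hr, 11, Vic, Orion), (29, hr, 11, Yan, Gamma), (29, hr, 39, Bo, Argo), (29, hr, 39, Vic, Orion), (29, hr, 39, Yan, Gamma), (29, hr, 9, Bo, Argo), (29, hr, 9, Vic, Orion), (29, hr, 9, Yan, Gamma), (29, qa, 11, Bo, Argo), (29, qa, 11, Vic, Orion), (29, qa, 11, Yan, Gamma), (29, qa, 39, Bo, Argo), (29, qa, 39, Vic, Orion), (29, qa, 39, Yan, Gamma), (29, qa, 9, Bo, Argo), (29, qa, 9, Vic, Orion), (29, qa, 9, Yan, Gamma), (29, x1, 11, Bo, Argo), (29, x1, 11, Vic, Orion), (29, x1, 11, Yan, Gamma), (29, x1, 39, Bo, Argo), (29, x1, 39, Vic, Orion), (29, x1, 39, Yan, Gamma), (29, x1, 9, Bo, Argo), (29, x1, 9, Vic, Orion), (29, x1, 9, Yan, Gamma), (29, x3, 11, Bo, Argo), (29, x3, 11, Vic, Orion), (29, x3, 11, Yan, Gamma), (29, x3, 39, Bo, Argo), (29, x3, 39, Vic, Orion), (29, x3, 39, Yan, Gamma), (29, x3, 9, Bo, Argo), (29, x3, 9, Vic, Orion), (29, x3, 9, Yan, Gamma)}
π[bid, aname, genre]: project onto (bid, aname, genre) (24 duplicate(s) eliminated) → {(29, Bo, hr), (29, Bo, qa), (29, Bo, x1), (29, Bo, x3), (29, Vic, hr), (29, Vic, qa), (29, Vic, x1), (29, Vic, x3), (29, Yan, hr), (29, Yan, qa), (29, Yan, x1), (29, Yan, x3)}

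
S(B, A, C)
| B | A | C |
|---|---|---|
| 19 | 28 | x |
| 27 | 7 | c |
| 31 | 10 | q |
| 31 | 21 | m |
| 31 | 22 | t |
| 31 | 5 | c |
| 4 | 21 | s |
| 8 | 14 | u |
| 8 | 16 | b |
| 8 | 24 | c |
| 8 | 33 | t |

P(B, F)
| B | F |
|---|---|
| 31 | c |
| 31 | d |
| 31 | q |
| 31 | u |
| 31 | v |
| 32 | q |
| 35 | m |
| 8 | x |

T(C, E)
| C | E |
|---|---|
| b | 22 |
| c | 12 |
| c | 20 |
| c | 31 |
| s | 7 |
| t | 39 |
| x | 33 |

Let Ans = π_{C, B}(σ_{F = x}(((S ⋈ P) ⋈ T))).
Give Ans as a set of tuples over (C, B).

Joining S and P on B yields {(31, 10, q, c), (31, 10, q, d), (31, 10, q, q), (31, 10, q, u), (31, 10, q, v), (31, 21, m, c), (31, 21, m, d), (31, 21, m, q), (31, 21, m, u), (31, 21, m, v), (31, 22, t, c), (31, 22, t, d), (31, 22, t, q), (31, 22, t, u), (31, 22, t, v), (31, 5, c, c), (31, 5, c, d), (31, 5, c, q), (31, 5, c, u), (31, 5, c, v), (8, 14, u, x), (8, 16, b, x), (8, 24, c, x), (8, 33, t, x)}.
Joining (S ⋈ P) and T on C yields {(31, 22, t, c, 39), (31, 22, t, d, 39), (31, 22, t, q, 39), (31, 22, t, u, 39), (31, 22, t, v, 39), (31, 5, c, c, 12), (31, 5, c, c, 20), (31, 5, c, c, 31), (31, 5, c, d, 12), (31, 5, c, d, 20), (31, 5, c, d, 31), (31, 5, c, q, 12), (31, 5, c, q, 20), (31, 5, c, q, 31), (31, 5, c, u, 12), (31, 5, c, u, 20), (31, 5, c, u, 31), (31, 5, c, v, 12), (31, 5, c, v, 20), (31, 5, c, v, 31), (8, 16, b, x, 22), (8, 24, c, x, 12), (8, 24, c, x, 20), (8, 24, c, x, 31), (8, 33, t, x, 39)}.
Filtering on F = x leaves {(8, 16, b, x, 22), (8, 24, c, x, 12), (8, 24, c, x, 20), (8, 24, c, x, 31), (8, 33, t, x, 39)}.
π_{C, B} gives {(b, 8), (c, 8), (t, 8)} (2 duplicate(s) eliminated).

{(b, 8), (c, 8), (t, 8)}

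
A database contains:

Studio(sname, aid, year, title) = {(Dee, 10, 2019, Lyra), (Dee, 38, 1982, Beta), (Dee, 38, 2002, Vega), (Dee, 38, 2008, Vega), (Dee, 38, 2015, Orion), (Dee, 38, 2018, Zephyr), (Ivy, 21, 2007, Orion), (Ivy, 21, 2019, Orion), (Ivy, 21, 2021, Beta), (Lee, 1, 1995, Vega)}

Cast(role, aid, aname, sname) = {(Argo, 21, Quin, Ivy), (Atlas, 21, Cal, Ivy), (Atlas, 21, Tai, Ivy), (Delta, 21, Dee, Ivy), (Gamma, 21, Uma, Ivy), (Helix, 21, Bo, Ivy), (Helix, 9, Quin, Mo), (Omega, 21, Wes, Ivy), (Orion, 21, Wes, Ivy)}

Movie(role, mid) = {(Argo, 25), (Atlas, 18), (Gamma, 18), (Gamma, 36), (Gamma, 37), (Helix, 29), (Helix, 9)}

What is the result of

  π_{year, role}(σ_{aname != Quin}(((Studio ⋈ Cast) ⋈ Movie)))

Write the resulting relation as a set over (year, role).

{(2007, Atlas), (2007, Gamma), (2007, Helix), (2019, Atlas), (2019, Gamma), (2019, Helix), (2021, Atlas), (2021, Gamma), (2021, Helix)}

Studio ⋈ Cast (natural join on sname, aid): {(Ivy, 21, 2007, Orion, Argo, Quin), (Ivy, 21, 2007, Orion, Atlas, Cal), (Ivy, 21, 2007, Orion, Atlas, Tai), (Ivy, 21, 2007, Orion, Delta, Dee), (Ivy, 21, 2007, Orion, Gamma, Uma), (Ivy, 21, 2007, Orion, Helix, Bo), (Ivy, 21, 2007, Orion, Omega, Wes), (Ivy, 21, 2007, Orion, Orion, Wes), (Ivy, 21, 2019, Orion, Argo, Quin), (Ivy, 21, 2019, Orion, Atlas, Cal), (Ivy, 21, 2019, Orion, Atlas, Tai), (Ivy, 21, 2019, Orion, Delta, Dee), (Ivy, 21, 2019, Orion, Gamma, Uma), (Ivy, 21, 2019, Orion, Helix, Bo), (Ivy, 21, 2019, Orion, Omega, Wes), (Ivy, 21, 2019, Orion, Orion, Wes), (Ivy, 21, 2021, Beta, Argo, Quin), (Ivy, 21, 2021, Beta, Atlas, Cal), (Ivy, 21, 2021, Beta, Atlas, Tai), (Ivy, 21, 2021, Beta, Delta, Dee), (Ivy, 21, 2021, Beta, Gamma, Uma), (Ivy, 21, 2021, Beta, Helix, Bo), (Ivy, 21, 2021, Beta, Omega, Wes), (Ivy, 21, 2021, Beta, Orion, Wes)}
(Studio ⋈ Cast) ⋈ Movie (natural join on role): {(Ivy, 21, 2007, Orion, Argo, Quin, 25), (Ivy, 21, 2007, Orion, Atlas, Cal, 18), (Ivy, 21, 2007, Orion, Atlas, Tai, 18), (Ivy, 21, 2007, Orion, Gamma, Uma, 18), (Ivy, 21, 2007, Orion, Gamma, Uma, 36), (Ivy, 21, 2007, Orion, Gamma, Uma, 37), (Ivy, 21, 2007, Orion, Helix, Bo, 29), (Ivy, 21, 2007, Orion, Helix, Bo, 9), (Ivy, 21, 2019, Orion, Argo, Quin, 25), (Ivy, 21, 2019, Orion, Atlas, Cal, 18), (Ivy, 21, 2019, Orion, Atlas, Tai, 18), (Ivy, 21, 2019, Orion, Gamma, Uma, 18), (Ivy, 21, 2019, Orion, Gamma, Uma, 36), (Ivy, 21, 2019, Orion, Gamma, Uma, 37), (Ivy, 21, 2019, Orion, Helix, Bo, 29), (Ivy, 21, 2019, Orion, Helix, Bo, 9), (Ivy, 21, 2021, Beta, Argo, Quin, 25), (Ivy, 21, 2021, Beta, Atlas, Cal, 18), (Ivy, 21, 2021, Beta, Atlas, Tai, 18), (Ivy, 21, 2021, Beta, Gamma, Uma, 18), (Ivy, 21, 2021, Beta, Gamma, Uma, 36), (Ivy, 21, 2021, Beta, Gamma, Uma, 37), (Ivy, 21, 2021, Beta, Helix, Bo, 29), (Ivy, 21, 2021, Beta, Helix, Bo, 9)}
Apply σ_{aname != Quin}; surviving tuples: {(Ivy, 21, 2007, Orion, Atlas, Cal, 18), (Ivy, 21, 2007, Orion, Atlas, Tai, 18), (Ivy, 21, 2007, Orion, Gamma, Uma, 18), (Ivy, 21, 2007, Orion, Gamma, Uma, 36), (Ivy, 21, 2007, Orion, Gamma, Uma, 37), (Ivy, 21, 2007, Orion, Helix, Bo, 29), (Ivy, 21, 2007, Orion, Helix, Bo, 9), (Ivy, 21, 2019, Orion, Atlas, Cal, 18), (Ivy, 21, 2019, Orion, Atlas, Tai, 18), (Ivy, 21, 2019, Orion, Gamma, Uma, 18), (Ivy, 21, 2019, Orion, Gamma, Uma, 36), (Ivy, 21, 2019, Orion, Gamma, Uma, 37), (Ivy, 21, 2019, Orion, Helix, Bo, 29), (Ivy, 21, 2019, Orion, Helix, Bo, 9), (Ivy, 21, 2021, Beta, Atlas, Cal, 18), (Ivy, 21, 2021, Beta, Atlas, Tai, 18), (Ivy, 21, 2021, Beta, Gamma, Uma, 18), (Ivy, 21, 2021, Beta, Gamma, Uma, 36), (Ivy, 21, 2021, Beta, Gamma, Uma, 37), (Ivy, 21, 2021, Beta, Helix, Bo, 29), (Ivy, 21, 2021, Beta, Helix, Bo, 9)}
π[year, role]: project onto (year, role) (12 duplicate(s) eliminated) → {(2007, Atlas), (2007, Gamma), (2007, Helix), (2019, Atlas), (2019, Gamma), (2019, Helix), (2021, Atlas), (2021, Gamma), (2021, Helix)}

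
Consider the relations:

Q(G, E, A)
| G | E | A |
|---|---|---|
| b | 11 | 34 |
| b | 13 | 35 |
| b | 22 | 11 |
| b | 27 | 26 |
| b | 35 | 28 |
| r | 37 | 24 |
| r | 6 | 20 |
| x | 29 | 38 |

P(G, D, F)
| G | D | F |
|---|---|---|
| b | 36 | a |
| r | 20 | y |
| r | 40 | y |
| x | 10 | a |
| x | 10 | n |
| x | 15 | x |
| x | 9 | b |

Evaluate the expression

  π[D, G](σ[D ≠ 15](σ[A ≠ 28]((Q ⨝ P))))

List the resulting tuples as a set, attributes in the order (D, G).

Q ⋈ P (natural join on G): {(b, 11, 34, 36, a), (b, 13, 35, 36, a), (b, 22, 11, 36, a), (b, 27, 26, 36, a), (b, 35, 28, 36, a), (r, 37, 24, 20, y), (r, 37, 24, 40, y), (r, 6, 20, 20, y), (r, 6, 20, 40, y), (x, 29, 38, 10, a), (x, 29, 38, 10, n), (x, 29, 38, 15, x), (x, 29, 38, 9, b)}
Selection A ≠ 28: {(b, 11, 34, 36, a), (b, 13, 35, 36, a), (b, 22, 11, 36, a), (b, 27, 26, 36, a), (r, 37, 24, 20, y), (r, 37, 24, 40, y), (r, 6, 20, 20, y), (r, 6, 20, 40, y), (x, 29, 38, 10, a), (x, 29, 38, 10, n), (x, 29, 38, 15, x), (x, 29, 38, 9, b)}
Selection D ≠ 15: {(b, 11, 34, 36, a), (b, 13, 35, 36, a), (b, 22, 11, 36, a), (b, 27, 26, 36, a), (r, 37, 24, 20, y), (r, 37, 24, 40, y), (r, 6, 20, 20, y), (r, 6, 20, 40, y), (x, 29, 38, 10, a), (x, 29, 38, 10, n), (x, 29, 38, 9, b)}
π_{D, G} gives {(10, x), (20, r), (36, b), (40, r), (9, x)} (6 duplicate(s) eliminated).

{(10, x), (20, r), (36, b), (40, r), (9, x)}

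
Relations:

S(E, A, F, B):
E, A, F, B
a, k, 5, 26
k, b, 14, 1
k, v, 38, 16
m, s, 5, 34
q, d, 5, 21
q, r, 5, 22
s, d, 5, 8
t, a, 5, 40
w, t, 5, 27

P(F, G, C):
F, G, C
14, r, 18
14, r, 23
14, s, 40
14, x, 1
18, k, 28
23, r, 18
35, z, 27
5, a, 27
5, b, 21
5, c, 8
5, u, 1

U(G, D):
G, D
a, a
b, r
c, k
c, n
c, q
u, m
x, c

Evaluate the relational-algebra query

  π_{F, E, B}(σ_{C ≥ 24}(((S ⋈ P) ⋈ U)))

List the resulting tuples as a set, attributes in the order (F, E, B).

{(5, a, 26), (5, m, 34), (5, q, 21), (5, q, 22), (5, s, 8), (5, t, 40), (5, w, 27)}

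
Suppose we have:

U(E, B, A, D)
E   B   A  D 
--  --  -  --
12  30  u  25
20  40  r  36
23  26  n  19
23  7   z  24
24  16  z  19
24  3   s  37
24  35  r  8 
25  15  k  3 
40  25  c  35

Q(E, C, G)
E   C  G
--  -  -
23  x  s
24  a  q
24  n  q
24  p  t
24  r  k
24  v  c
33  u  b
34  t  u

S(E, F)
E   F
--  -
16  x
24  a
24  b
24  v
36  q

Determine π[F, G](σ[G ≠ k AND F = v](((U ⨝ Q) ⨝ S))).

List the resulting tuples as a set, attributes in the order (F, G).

Joining U and Q on E yields {(23, 26, n, 19, x, s), (23, 7, z, 24, x, s), (24, 16, z, 19, a, q), (24, 16, z, 19, n, q), (24, 16, z, 19, p, t), (24, 16, z, 19, r, k), (24, 16, z, 19, v, c), (24, 3, s, 37, a, q), (24, 3, s, 37, n, q), (24, 3, s, 37, p, t), (24, 3, s, 37, r, k), (24, 3, s, 37, v, c), (24, 35, r, 8, a, q), (24, 35, r, 8, n, q), (24, 35, r, 8, p, t), (24, 35, r, 8, r, k), (24, 35, r, 8, v, c)}.
Joining (U ⨝ Q) and S on E yields {(24, 16, z, 19, a, q, a), (24, 16, z, 19, a, q, b), (24, 16, z, 19, a, q, v), (24, 16, z, 19, n, q, a), (24, 16, z, 19, n, q, b), (24, 16, z, 19, n, q, v), (24, 16, z, 19, p, t, a), (24, 16, z, 19, p, t, b), (24, 16, z, 19, p, t, v), (24, 16, z, 19, r, k, a), (24, 16, z, 19, r, k, b), (24, 16, z, 19, r, k, v), (24, 16, z, 19, v, c, a), (24, 16, z, 19, v, c, b), (24, 16, z, 19, v, c, v), (24, 3, s, 37, a, q, a), (24, 3, s, 37, a, q, b), (24, 3, s, 37, a, q, v), (24, 3, s, 37, n, q, a), (24, 3, s, 37, n, q, b), (24, 3, s, 37, n, q, v), (24, 3, s, 37, p, t, a), (24, 3, s, 37, p, t, b), (24, 3, s, 37, p, t, v), (24, 3, s, 37, r, k, a), (24, 3, s, 37, r, k, b), (24, 3, s, 37, r, k, v), (24, 3, s, 37, v, c, a), (24, 3, s, 37, v, c, b), (24, 3, s, 37, v, c, v), (24, 35, r, 8, a, q, a), (24, 35, r, 8, a, q, b), (24, 35, r, 8, a, q, v), (24, 35, r, 8, n, q, a), (24, 35, r, 8, n, q, b), (24, 35, r, 8, n, q, v), (24, 35, r, 8, p, t, a), (24, 35, r, 8, p, t, b), (24, 35, r, 8, p, t, v), (24, 35, r, 8, r, k, a), (24, 35, r, 8, r, k, b), (24, 35, r, 8, r, k, v), (24, 35, r, 8, v, c, a), (24, 35, r, 8, v, c, b), (24, 35, r, 8, v, c, v)}.
Selection G ≠ k AND F = v: {(24, 16, z, 19, a, q, v), (24, 16, z, 19, n, q, v), (24, 16, z, 19, p, t, v), (24, 16, z, 19, v, c, v), (24, 3, s, 37, a, q, v), (24, 3, s, 37, n, q, v), (24, 3, s, 37, p, t, v), (24, 3, s, 37, v, c, v), (24, 35, r, 8, a, q, v), (24, 35, r, 8, n, q, v), (24, 35, r, 8, p, t, v), (24, 35, r, 8, v, c, v)}
π[F, G]: project onto (F, G) (9 duplicate(s) eliminated) → {(v, c), (v, q), (v, t)}

{(v, c), (v, q), (v, t)}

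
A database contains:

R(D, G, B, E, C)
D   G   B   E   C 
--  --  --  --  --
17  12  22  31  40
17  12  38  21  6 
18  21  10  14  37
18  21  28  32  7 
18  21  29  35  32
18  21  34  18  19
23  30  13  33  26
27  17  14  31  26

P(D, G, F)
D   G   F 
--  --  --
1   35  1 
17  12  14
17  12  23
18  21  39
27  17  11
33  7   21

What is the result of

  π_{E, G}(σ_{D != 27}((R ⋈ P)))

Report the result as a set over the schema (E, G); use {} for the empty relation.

{(14, 21), (18, 21), (21, 12), (31, 12), (32, 21), (35, 21)}

R ⋈ P (natural join on D, G): {(17, 12, 22, 31, 40, 14), (17, 12, 22, 31, 40, 23), (17, 12, 38, 21, 6, 14), (17, 12, 38, 21, 6, 23), (18, 21, 10, 14, 37, 39), (18, 21, 28, 32, 7, 39), (18, 21, 29, 35, 32, 39), (18, 21, 34, 18, 19, 39), (27, 17, 14, 31, 26, 11)}
σ[D != 27]: keep tuples satisfying D != 27 → {(17, 12, 22, 31, 40, 14), (17, 12, 22, 31, 40, 23), (17, 12, 38, 21, 6, 14), (17, 12, 38, 21, 6, 23), (18, 21, 10, 14, 37, 39), (18, 21, 28, 32, 7, 39), (18, 21, 29, 35, 32, 39), (18, 21, 34, 18, 19, 39)}
Projecting to E, G (2 duplicate(s) eliminated): {(14, 21), (18, 21), (21, 12), (31, 12), (32, 21), (35, 21)}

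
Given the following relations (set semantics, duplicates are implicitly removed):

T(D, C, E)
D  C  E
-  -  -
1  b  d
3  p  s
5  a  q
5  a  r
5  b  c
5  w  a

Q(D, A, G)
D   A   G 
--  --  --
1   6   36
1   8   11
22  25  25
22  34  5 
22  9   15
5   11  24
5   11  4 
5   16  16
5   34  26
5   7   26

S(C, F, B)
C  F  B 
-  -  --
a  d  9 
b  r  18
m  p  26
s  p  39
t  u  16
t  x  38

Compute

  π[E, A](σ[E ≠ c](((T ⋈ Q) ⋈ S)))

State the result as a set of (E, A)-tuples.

{(d, 6), (d, 8), (q, 11), (q, 16), (q, 34), (q, 7), (r, 11), (r, 16), (r, 34), (r, 7)}

T ⋈ Q (natural join on D): {(1, b, d, 6, 36), (1, b, d, 8, 11), (5, a, q, 11, 24), (5, a, q, 11, 4), (5, a, q, 16, 16), (5, a, q, 34, 26), (5, a, q, 7, 26), (5, a, r, 11, 24), (5, a, r, 11, 4), (5, a, r, 16, 16), (5, a, r, 34, 26), (5, a, r, 7, 26), (5, b, c, 11, 24), (5, b, c, 11, 4), (5, b, c, 16, 16), (5, b, c, 34, 26), (5, b, c, 7, 26), (5, w, a, 11, 24), (5, w, a, 11, 4), (5, w, a, 16, 16), (5, w, a, 34, 26), (5, w, a, 7, 26)}
(T ⋈ Q) ⋈ S (natural join on C): {(1, b, d, 6, 36, r, 18), (1, b, d, 8, 11, r, 18), (5, a, q, 11, 24, d, 9), (5, a, q, 11, 4, d, 9), (5, a, q, 16, 16, d, 9), (5, a, q, 34, 26, d, 9), (5, a, q, 7, 26, d, 9), (5, a, r, 11, 24, d, 9), (5, a, r, 11, 4, d, 9), (5, a, r, 16, 16, d, 9), (5, a, r, 34, 26, d, 9), (5, a, r, 7, 26, d, 9), (5, b, c, 11, 24, r, 18), (5, b, c, 11, 4, r, 18), (5, b, c, 16, 16, r, 18), (5, b, c, 34, 26, r, 18), (5, b, c, 7, 26, r, 18)}
σ[E ≠ c]: keep tuples satisfying E ≠ c → {(1, b, d, 6, 36, r, 18), (1, b, d, 8, 11, r, 18), (5, a, q, 11, 24, d, 9), (5, a, q, 11, 4, d, 9), (5, a, q, 16, 16, d, 9), (5, a, q, 34, 26, d, 9), (5, a, q, 7, 26, d, 9), (5, a, r, 11, 24, d, 9), (5, a, r, 11, 4, d, 9), (5, a, r, 16, 16, d, 9), (5, a, r, 34, 26, d, 9), (5, a, r, 7, 26, d, 9)}
Keep only column(s) E, A (2 duplicate(s) eliminated): {(d, 6), (d, 8), (q, 11), (q, 16), (q, 34), (q, 7), (r, 11), (r, 16), (r, 34), (r, 7)}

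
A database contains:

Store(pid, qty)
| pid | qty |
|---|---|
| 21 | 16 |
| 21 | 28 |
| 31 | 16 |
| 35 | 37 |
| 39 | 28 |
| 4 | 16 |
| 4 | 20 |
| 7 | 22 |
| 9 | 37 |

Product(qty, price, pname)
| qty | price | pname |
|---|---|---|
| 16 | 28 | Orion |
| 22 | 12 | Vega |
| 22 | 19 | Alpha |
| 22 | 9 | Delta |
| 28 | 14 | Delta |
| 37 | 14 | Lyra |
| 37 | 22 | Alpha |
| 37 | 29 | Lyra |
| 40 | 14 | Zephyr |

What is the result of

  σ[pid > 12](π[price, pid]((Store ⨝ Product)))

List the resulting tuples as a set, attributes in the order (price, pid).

Store ⋈ Product (natural join on qty): {(21, 16, 28, Orion), (21, 28, 14, Delta), (31, 16, 28, Orion), (35, 37, 14, Lyra), (35, 37, 22, Alpha), (35, 37, 29, Lyra), (39, 28, 14, Delta), (4, 16, 28, Orion), (7, 22, 12, Vega), (7, 22, 19, Alpha), (7, 22, 9, Delta), (9, 37, 14, Lyra), (9, 37, 22, Alpha), (9, 37, 29, Lyra)}
Projecting to price, pid: {(12, 7), (14, 21), (14, 35), (14, 39), (14, 9), (19, 7), (22, 35), (22, 9), (28, 21), (28, 31), (28, 4), (29, 35), (29, 9), (9, 7)}
Filtering on pid > 12 leaves {(14, 21), (14, 35), (14, 39), (22, 35), (28, 21), (28, 31), (29, 35)}.

{(14, 21), (14, 35), (14, 39), (22, 35), (28, 21), (28, 31), (29, 35)}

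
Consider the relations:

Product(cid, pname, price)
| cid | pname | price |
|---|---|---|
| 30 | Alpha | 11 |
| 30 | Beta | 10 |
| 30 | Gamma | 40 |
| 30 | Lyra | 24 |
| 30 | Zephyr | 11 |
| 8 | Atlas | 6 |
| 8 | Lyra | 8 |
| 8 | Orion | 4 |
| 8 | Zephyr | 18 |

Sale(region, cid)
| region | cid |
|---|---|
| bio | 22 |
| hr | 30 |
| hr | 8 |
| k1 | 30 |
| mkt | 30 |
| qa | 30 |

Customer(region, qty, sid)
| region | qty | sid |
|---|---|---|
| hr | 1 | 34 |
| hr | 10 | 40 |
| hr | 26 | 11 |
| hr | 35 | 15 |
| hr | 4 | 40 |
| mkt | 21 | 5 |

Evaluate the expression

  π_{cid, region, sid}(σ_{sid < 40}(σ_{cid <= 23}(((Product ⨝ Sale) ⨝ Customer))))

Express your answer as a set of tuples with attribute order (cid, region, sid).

{(8, hr, 11), (8, hr, 15), (8, hr, 34)}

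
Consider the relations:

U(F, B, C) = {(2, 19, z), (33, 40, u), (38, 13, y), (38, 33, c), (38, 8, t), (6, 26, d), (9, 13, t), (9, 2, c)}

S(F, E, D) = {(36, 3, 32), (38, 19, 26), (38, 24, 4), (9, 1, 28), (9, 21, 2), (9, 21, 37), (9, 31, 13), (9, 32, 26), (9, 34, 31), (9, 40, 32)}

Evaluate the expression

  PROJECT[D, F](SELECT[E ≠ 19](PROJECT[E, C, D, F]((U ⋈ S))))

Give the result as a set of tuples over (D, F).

{(13, 9), (2, 9), (26, 9), (28, 9), (31, 9), (32, 9), (37, 9), (4, 38)}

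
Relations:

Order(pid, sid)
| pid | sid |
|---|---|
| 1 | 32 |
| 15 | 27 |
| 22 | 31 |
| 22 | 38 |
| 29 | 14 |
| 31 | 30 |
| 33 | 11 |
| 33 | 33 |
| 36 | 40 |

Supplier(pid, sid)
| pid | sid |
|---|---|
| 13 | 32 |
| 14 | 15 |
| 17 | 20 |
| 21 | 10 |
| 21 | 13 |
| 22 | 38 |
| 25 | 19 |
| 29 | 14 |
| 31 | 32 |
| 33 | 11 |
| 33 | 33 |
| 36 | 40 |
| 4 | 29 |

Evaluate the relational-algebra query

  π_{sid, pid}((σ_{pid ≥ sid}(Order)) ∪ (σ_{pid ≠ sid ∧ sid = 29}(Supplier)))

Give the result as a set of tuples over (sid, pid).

Filtering on pid ≥ sid leaves {(29, 14), (31, 30), (33, 11), (33, 33)}.
Filtering on pid ≠ sid ∧ sid = 29 leaves {(4, 29)}.
Taking the union: {(29, 14), (31, 30), (33, 11), (33, 33), (4, 29)}
π[sid, pid]: project onto (sid, pid) → {(11, 33), (14, 29), (29, 4), (30, 31), (33, 33)}

{(11, 33), (14, 29), (29, 4), (30, 31), (33, 33)}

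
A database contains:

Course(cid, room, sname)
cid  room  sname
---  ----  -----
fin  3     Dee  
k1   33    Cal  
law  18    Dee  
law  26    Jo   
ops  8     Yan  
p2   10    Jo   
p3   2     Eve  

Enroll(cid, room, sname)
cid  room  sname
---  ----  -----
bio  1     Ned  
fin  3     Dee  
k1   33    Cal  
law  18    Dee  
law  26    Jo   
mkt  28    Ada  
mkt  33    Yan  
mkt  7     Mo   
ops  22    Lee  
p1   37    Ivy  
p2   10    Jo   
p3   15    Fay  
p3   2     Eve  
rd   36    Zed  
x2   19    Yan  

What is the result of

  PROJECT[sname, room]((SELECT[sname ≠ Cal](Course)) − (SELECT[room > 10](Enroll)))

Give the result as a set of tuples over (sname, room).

{(Dee, 3), (Eve, 2), (Jo, 10), (Yan, 8)}

Apply σ_{sname ≠ Cal}; surviving tuples: {(fin, 3, Dee), (law, 18, Dee), (law, 26, Jo), (ops, 8, Yan), (p2, 10, Jo), (p3, 2, Eve)}
Apply σ_{room > 10}; surviving tuples: {(k1, 33, Cal), (law, 18, Dee), (law, 26, Jo), (mkt, 28, Ada), (mkt, 33, Yan), (ops, 22, Lee), (p1, 37, Ivy), (p3, 15, Fay), (rd, 36, Zed), (x2, 19, Yan)}
Difference: {(fin, 3, Dee), (law, 18, Dee), (law, 26, Jo), (ops, 8, Yan), (p2, 10, Jo), (p3, 2, Eve)} with {(k1, 33, Cal), (law, 18, Dee), (law, 26, Jo), (mkt, 28, Ada), (mkt, 33, Yan), (ops, 22, Lee), (p1, 37, Ivy), (p3, 15, Fay), (rd, 36, Zed), (x2, 19, Yan)} → {(fin, 3, Dee), (ops, 8, Yan), (p2, 10, Jo), (p3, 2, Eve)}
π_{sname, room} gives {(Dee, 3), (Eve, 2), (Jo, 10), (Yan, 8)}.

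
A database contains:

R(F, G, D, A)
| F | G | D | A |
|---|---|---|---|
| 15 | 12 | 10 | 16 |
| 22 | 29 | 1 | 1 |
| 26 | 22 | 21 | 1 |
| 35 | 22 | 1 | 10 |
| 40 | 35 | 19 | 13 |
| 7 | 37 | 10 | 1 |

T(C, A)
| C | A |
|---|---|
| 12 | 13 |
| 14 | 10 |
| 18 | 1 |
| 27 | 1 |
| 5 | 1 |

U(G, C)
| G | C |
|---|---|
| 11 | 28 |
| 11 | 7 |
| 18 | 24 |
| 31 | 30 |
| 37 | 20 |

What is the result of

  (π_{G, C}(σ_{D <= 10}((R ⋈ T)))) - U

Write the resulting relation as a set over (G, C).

{(22, 14), (29, 18), (29, 27), (29, 5), (37, 18), (37, 27), (37, 5)}

Natural join on A: {(22, 29, 1, 1, 18), (22, 29, 1, 1, 27), (22, 29, 1, 1, 5), (26, 22, 21, 1, 18), (26, 22, 21, 1, 27), (26, 22, 21, 1, 5), (35, 22, 1, 10, 14), (40, 35, 19, 13, 12), (7, 37, 10, 1, 18), (7, 37, 10, 1, 27), (7, 37, 10, 1, 5)}
Selection D <= 10: {(22, 29, 1, 1, 18), (22, 29, 1, 1, 27), (22, 29, 1, 1, 5), (35, 22, 1, 10, 14), (7, 37, 10, 1, 18), (7, 37, 10, 1, 27), (7, 37, 10, 1, 5)}
Projecting to G, C: {(22, 14), (29, 18), (29, 27), (29, 5), (37, 18), (37, 27), (37, 5)}
Taking the difference: {(22, 14), (29, 18), (29, 27), (29, 5), (37, 18), (37, 27), (37, 5)}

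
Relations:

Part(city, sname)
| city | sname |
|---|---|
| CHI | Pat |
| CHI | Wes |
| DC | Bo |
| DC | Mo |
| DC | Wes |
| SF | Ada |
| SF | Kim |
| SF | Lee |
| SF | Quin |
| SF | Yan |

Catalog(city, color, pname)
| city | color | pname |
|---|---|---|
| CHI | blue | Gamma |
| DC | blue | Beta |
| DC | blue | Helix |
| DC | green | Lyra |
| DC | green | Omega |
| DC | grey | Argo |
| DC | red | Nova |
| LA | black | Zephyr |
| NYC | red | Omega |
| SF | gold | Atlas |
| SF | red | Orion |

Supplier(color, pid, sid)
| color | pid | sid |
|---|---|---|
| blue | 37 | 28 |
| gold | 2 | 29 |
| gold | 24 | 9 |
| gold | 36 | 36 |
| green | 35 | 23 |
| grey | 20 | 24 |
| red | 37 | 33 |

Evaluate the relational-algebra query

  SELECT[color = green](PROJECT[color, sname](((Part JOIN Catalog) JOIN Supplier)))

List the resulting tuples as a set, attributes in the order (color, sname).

Joining Part and Catalog on city yields {(CHI, Pat, blue, Gamma), (CHI, Wes, blue, Gamma), (DC, Bo, blue, Beta), (DC, Bo, blue, Helix), (DC, Bo, green, Lyra), (DC, Bo, green, Omega), (DC, Bo, grey, Argo), (DC, Bo, red, Nova), (DC, Mo, blue, Beta), (DC, Mo, blue, Helix), (DC, Mo, green, Lyra), (DC, Mo, green, Omega), (DC, Mo, grey, Argo), (DC, Mo, red, Nova), (DC, Wes, blue, Beta), (DC, Wes, blue, Helix), (DC, Wes, green, Lyra), (DC, Wes, green, Omega), (DC, Wes, grey, Argo), (DC, Wes, red, Nova), (SF, Ada, gold, Atlas), (SF, Ada, red, Orion), (SF, Kim, gold, Atlas), (SF, Kim, red, Orion), (SF, Lee, gold, Atlas), (SF, Lee, red, Orion), (SF, Quin, gold, Atlas), (SF, Quin, red, Orion), (SF, Yan, gold, Atlas), (SF, Yan, red, Orion)}.
Joining (Part JOIN Catalog) and Supplier on color yields {(CHI, Pat, blue, Gamma, 37, 28), (CHI, Wes, blue, Gamma, 37, 28), (DC, Bo, blue, Beta, 37, 28), (DC, Bo, blue, Helix, 37, 28), (DC, Bo, green, Lyra, 35, 23), (DC, Bo, green, Omega, 35, 23), (DC, Bo, grey, Argo, 20, 24), (DC, Bo, red, Nova, 37, 33), (DC, Mo, blue, Beta, 37, 28), (DC, Mo, blue, Helix, 37, 28), (DC, Mo, green, Lyra, 35, 23), (DC, Mo, green, Omega, 35, 23), (DC, Mo, grey, Argo, 20, 24), (DC, Mo, red, Nova, 37, 33), (DC, Wes, blue, Beta, 37, 28), (DC, Wes, blue, Helix, 37, 28), (DC, Wes, green, Lyra, 35, 23), (DC, Wes, green, Omega, 35, 23), (DC, Wes, grey, Argo, 20, 24), (DC, Wes, red, Nova, 37, 33), (SF, Ada, gold, Atlas, 2, 29), (SF, Ada, gold, Atlas, 24, 9), (SF, Ada, gold, Atlas, 36, 36), (SF, Ada, red, Orion, 37, 33), (SF, Kim, gold, Atlas, 2, 29), (SF, Kim, gold, Atlas, 24, 9), (SF, Kim, gold, Atlas, 36, 36), (SF, Kim, red, Orion, 37, 33), (SF, Lee, gold, Atlas, 2, 29), (SF, Lee, gold, Atlas, 24, 9), (SF, Lee, gold, Atlas, 36, 36), (SF, Lee, red, Orion, 37, 33), (SF, Quin, gold, Atlas, 2, 29), (SF, Quin, gold, Atlas, 24, 9), (SF, Quin, gold, Atlas, 36, 36), (SF, Quin, red, Orion, 37, 33), (SF, Yan, gold, Atlas, 2, 29), (SF, Yan, gold, Atlas, 24, 9), (SF, Yan, gold, Atlas, 36, 36), (SF, Yan, red, Orion, 37, 33)}.
Keep only column(s) color, sname (17 duplicate(s) eliminated): {(blue, Bo), (blue, Mo), (blue, Pat), (blue, Wes), (gold, Ada), (gold, Kim), (gold, Lee), (gold, Quin), (gold, Yan), (green, Bo), (green, Mo), (green, Wes), (grey, Bo), (grey, Mo), (grey, Wes), (red, Ada), (red, Bo), (red, Kim), (red, Lee), (red, Mo), (red, Quin), (red, Wes), (red, Yan)}
Apply σ_{color = green}; surviving tuples: {(green, Bo), (green, Mo), (green, Wes)}

{(green, Bo), (green, Mo), (green, Wes)}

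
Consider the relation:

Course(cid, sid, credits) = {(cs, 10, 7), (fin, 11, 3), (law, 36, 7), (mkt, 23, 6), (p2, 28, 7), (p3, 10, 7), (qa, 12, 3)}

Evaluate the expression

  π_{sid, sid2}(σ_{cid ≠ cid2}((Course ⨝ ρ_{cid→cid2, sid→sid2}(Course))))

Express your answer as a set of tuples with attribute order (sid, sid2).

{(10, 10), (10, 28), (10, 36), (11, 12), (12, 11), (28, 10), (28, 36), (36, 10), (36, 28)}

ρ[cid→cid2, sid→sid2]: schema becomes (cid2, sid2, credits); tuples unchanged.
Joining Course and ρ_{cid→cid2, sid→sid2}(Course) on credits yields {(cs, 10, 7, cs, 10), (cs, 10, 7, law, 36), (cs, 10, 7, p2, 28), (cs, 10, 7, p3, 10), (fin, 11, 3, fin, 11), (fin, 11, 3, qa, 12), (law, 36, 7, cs, 10), (law, 36, 7, law, 36), (law, 36, 7, p2, 28), (law, 36, 7, p3, 10), (mkt, 23, 6, mkt, 23), (p2, 28, 7, cs, 10), (p2, 28, 7, law, 36), (p2, 28, 7, p2, 28), (p2, 28, 7, p3, 10), (p3, 10, 7, cs, 10), (p3, 10, 7, law, 36), (p3, 10, 7, p2, 28), (p3, 10, 7, p3, 10), (qa, 12, 3, fin, 11), (qa, 12, 3, qa, 12)}.
σ[cid ≠ cid2]: keep tuples satisfying cid ≠ cid2 → {(cs, 10, 7, law, 36), (cs, 10, 7, p2, 28), (cs, 10, 7, p3, 10), (fin, 11, 3, qa, 12), (law, 36, 7, cs, 10), (law, 36, 7, p2, 28), (law, 36, 7, p3, 10), (p2, 28, 7, cs, 10), (p2, 28, 7, law, 36), (p2, 28, 7, p3, 10), (p3, 10, 7, cs, 10), (p3, 10, 7, law, 36), (p3, 10, 7, p2, 28), (qa, 12, 3, fin, 11)}
π[sid, sid2]: project onto (sid, sid2) (5 duplicate(s) eliminated) → {(10, 10), (10, 28), (10, 36), (11, 12), (12, 11), (28, 10), (28, 36), (36, 10), (36, 28)}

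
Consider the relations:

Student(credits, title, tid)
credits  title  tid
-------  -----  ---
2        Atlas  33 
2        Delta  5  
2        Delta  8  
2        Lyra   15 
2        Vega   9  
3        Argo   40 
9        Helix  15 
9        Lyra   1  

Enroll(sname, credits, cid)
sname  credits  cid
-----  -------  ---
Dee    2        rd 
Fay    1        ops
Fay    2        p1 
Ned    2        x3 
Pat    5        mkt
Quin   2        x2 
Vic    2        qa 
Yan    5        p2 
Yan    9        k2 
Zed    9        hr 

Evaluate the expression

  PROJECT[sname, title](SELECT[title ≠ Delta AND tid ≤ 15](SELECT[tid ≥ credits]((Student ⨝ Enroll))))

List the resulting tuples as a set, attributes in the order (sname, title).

{(Dee, Lyra), (Dee, Vega), (Fay, Lyra), (Fay, Vega), (Ned, Lyra), (Ned, Vega), (Quin, Lyra), (Quin, Vega), (Vic, Lyra), (Vic, Vega), (Yan, Helix), (Zed, Helix)}

Joining Student and Enroll on credits yields {(2, Atlas, 33, Dee, rd), (2, Atlas, 33, Fay, p1), (2, Atlas, 33, Ned, x3), (2, Atlas, 33, Quin, x2), (2, Atlas, 33, Vic, qa), (2, Delta, 5, Dee, rd), (2, Delta, 5, Fay, p1), (2, Delta, 5, Ned, x3), (2, Delta, 5, Quin, x2), (2, Delta, 5, Vic, qa), (2, Delta, 8, Dee, rd), (2, Delta, 8, Fay, p1), (2, Delta, 8, Ned, x3), (2, Delta, 8, Quin, x2), (2, Delta, 8, Vic, qa), (2, Lyra, 15, Dee, rd), (2, Lyra, 15, Fay, p1), (2, Lyra, 15, Ned, x3), (2, Lyra, 15, Quin, x2), (2, Lyra, 15, Vic, qa), (2, Vega, 9, Dee, rd), (2, Vega, 9, Fay, p1), (2, Vega, 9, Ned, x3), (2, Vega, 9, Quin, x2), (2, Vega, 9, Vic, qa), (9, Helix, 15, Yan, k2), (9, Helix, 15, Zed, hr), (9, Lyra, 1, Yan, k2), (9, Lyra, 1, Zed, hr)}.
Apply σ_{tid ≥ credits}; surviving tuples: {(2, Atlas, 33, Dee, rd), (2, Atlas, 33, Fay, p1), (2, Atlas, 33, Ned, x3), (2, Atlas, 33, Quin, x2), (2, Atlas, 33, Vic, qa), (2, Delta, 5, Dee, rd), (2, Delta, 5, Fay, p1), (2, Delta, 5, Ned, x3), (2, Delta, 5, Quin, x2), (2, Delta, 5, Vic, qa), (2, Delta, 8, Dee, rd), (2, Delta, 8, Fay, p1), (2, Delta, 8, Ned, x3), (2, Delta, 8, Quin, x2), (2, Delta, 8, Vic, qa), (2, Lyra, 15, Dee, rd), (2, Lyra, 15, Fay, p1), (2, Lyra, 15, Ned, x3), (2, Lyra, 15, Quin, x2), (2, Lyra, 15, Vic, qa), (2, Vega, 9, Dee, rd), (2, Vega, 9, Fay, p1), (2, Vega, 9, Ned, x3), (2, Vega, 9, Quin, x2), (2, Vega, 9, Vic, qa), (9, Helix, 15, Yan, k2), (9, Helix, 15, Zed, hr)}
Apply σ_{title ≠ Delta AND tid ≤ 15}; surviving tuples: {(2, Lyra, 15, Dee, rd), (2, Lyra, 15, Fay, p1), (2, Lyra, 15, Ned, x3), (2, Lyra, 15, Quin, x2), (2, Lyra, 15, Vic, qa), (2, Vega, 9, Dee, rd), (2, Vega, 9, Fay, p1), (2, Vega, 9, Ned, x3), (2, Vega, 9, Quin, x2), (2, Vega, 9, Vic, qa), (9, Helix, 15, Yan, k2), (9, Helix, 15, Zed, hr)}
π[sname, title]: project onto (sname, title) → {(Dee, Lyra), (Dee, Vega), (Fay, Lyra), (Fay, Vega), (Ned, Lyra), (Ned, Vega), (Quin, Lyra), (Quin, Vega), (Vic, Lyra), (Vic, Vega), (Yan, Helix), (Zed, Helix)}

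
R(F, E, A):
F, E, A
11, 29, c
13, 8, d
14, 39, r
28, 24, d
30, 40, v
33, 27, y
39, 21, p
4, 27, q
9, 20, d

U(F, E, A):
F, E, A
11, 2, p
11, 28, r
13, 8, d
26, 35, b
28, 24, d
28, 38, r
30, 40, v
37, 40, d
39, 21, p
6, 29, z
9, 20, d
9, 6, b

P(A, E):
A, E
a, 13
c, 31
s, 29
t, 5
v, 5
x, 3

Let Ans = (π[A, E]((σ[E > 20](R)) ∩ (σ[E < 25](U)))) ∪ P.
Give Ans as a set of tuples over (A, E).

{(a, 13), (c, 31), (d, 24), (p, 21), (s, 29), (t, 5), (v, 5), (x, 3)}

Apply σ_{E > 20}; surviving tuples: {(11, 29, c), (14, 39, r), (28, 24, d), (30, 40, v), (33, 27, y), (39, 21, p), (4, 27, q)}
Apply σ_{E < 25}; surviving tuples: {(11, 2, p), (13, 8, d), (28, 24, d), (39, 21, p), (9, 20, d), (9, 6, b)}
Taking the intersection: {(28, 24, d), (39, 21, p)}
π[A, E]: project onto (A, E) → {(d, 24), (p, 21)}
Taking the union: {(a, 13), (c, 31), (d, 24), (p, 21), (s, 29), (t, 5), (v, 5), (x, 3)}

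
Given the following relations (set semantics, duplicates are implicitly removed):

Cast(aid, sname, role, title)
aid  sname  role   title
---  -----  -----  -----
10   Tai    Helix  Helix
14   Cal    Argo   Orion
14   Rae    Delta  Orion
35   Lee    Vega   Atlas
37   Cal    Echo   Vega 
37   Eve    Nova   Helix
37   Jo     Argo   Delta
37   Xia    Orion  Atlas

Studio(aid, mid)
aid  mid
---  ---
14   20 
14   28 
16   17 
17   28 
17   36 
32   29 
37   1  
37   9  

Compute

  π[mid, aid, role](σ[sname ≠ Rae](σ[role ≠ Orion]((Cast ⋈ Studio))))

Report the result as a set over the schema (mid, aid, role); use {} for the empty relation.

{(1, 37, Argo), (1, 37, Echo), (1, 37, Nova), (20, 14, Argo), (28, 14, Argo), (9, 37, Argo), (9, 37, Echo), (9, 37, Nova)}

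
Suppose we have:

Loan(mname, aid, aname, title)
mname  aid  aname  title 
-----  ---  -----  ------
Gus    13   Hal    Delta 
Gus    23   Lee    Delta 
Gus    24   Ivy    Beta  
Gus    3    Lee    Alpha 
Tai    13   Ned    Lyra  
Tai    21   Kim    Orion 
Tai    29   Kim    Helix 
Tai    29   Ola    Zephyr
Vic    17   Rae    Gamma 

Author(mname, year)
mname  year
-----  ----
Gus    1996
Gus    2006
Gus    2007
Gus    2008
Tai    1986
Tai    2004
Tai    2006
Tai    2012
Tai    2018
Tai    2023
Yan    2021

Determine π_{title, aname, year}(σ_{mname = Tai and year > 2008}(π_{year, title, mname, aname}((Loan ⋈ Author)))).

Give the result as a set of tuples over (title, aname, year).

Joining Loan and Author on mname yields {(Gus, 13, Hal, Delta, 1996), (Gus, 13, Hal, Delta, 2006), (Gus, 13, Hal, Delta, 2007), (Gus, 13, Hal, Delta, 2008), (Gus, 23, Lee, Delta, 1996), (Gus, 23, Lee, Delta, 2006), (Gus, 23, Lee, Delta, 2007), (Gus, 23, Lee, Delta, 2008), (Gus, 24, Ivy, Beta, 1996), (Gus, 24, Ivy, Beta, 2006), (Gus, 24, Ivy, Beta, 2007), (Gus, 24, Ivy, Beta, 2008), (Gus, 3, Lee, Alpha, 1996), (Gus, 3, Lee, Alpha, 2006), (Gus, 3, Lee, Alpha, 2007), (Gus, 3, Lee, Alpha, 2008), (Tai, 13, Ned, Lyra, 1986), (Tai, 13, Ned, Lyra, 2004), (Tai, 13, Ned, Lyra, 2006), (Tai, 13, Ned, Lyra, 2012), (Tai, 13, Ned, Lyra, 2018), (Tai, 13, Ned, Lyra, 2023), (Tai, 21, Kim, Orion, 1986), (Tai, 21, Kim, Orion, 2004), (Tai, 21, Kim, Orion, 2006), (Tai, 21, Kim, Orion, 2012), (Tai, 21, Kim, Orion, 2018), (Tai, 21, Kim, Orion, 2023), (Tai, 29, Kim, Helix, 1986), (Tai, 29, Kim, Helix, 2004), (Tai, 29, Kim, Helix, 2006), (Tai, 29, Kim, Helix, 2012), (Tai, 29, Kim, Helix, 2018), (Tai, 29, Kim, Helix, 2023), (Tai, 29, Ola, Zephyr, 1986), (Tai, 29, Ola, Zephyr, 2004), (Tai, 29, Ola, Zephyr, 2006), (Tai, 29, Ola, Zephyr, 2012), (Tai, 29, Ola, Zephyr, 2018), (Tai, 29, Ola, Zephyr, 2023)}.
π[year, title, mname, aname]: project onto (year, title, mname, aname) → {(1986, Helix, Tai, Kim), (1986, Lyra, Tai, Ned), (1986, Orion, Tai, Kim), (1986, Zephyr, Tai, Ola), (1996, Alpha, Gus, Lee), (1996, Beta, Gus, Ivy), (1996, Delta, Gus, Hal), (1996, Delta, Gus, Lee), (2004, Helix, Tai, Kim), (2004, Lyra, Tai, Ned), (2004, Orion, Tai, Kim), (2004, Zephyr, Tai, Ola), (2006, Alpha, Gus, Lee), (2006, Beta, Gus, Ivy), (2006, Delta, Gus, Hal), (2006, Delta, Gus, Lee), (2006, Helix, Tai, Kim), (2006, Lyra, Tai, Ned), (2006, Orion, Tai, Kim), (2006, Zephyr, Tai, Ola), (2007, Alpha, Gus, Lee), (2007, Beta, Gus, Ivy), (2007, Delta, Gus, Hal), (2007, Delta, Gus, Lee), (2008, Alpha, Gus, Lee), (2008, Beta, Gus, Ivy), (2008, Delta, Gus, Hal), (2008, Delta, Gus, Lee), (2012, Helix, Tai, Kim), (2012, Lyra, Tai, Ned), (2012, Orion, Tai, Kim), (2012, Zephyr, Tai, Ola), (2018, Helix, Tai, Kim), (2018, Lyra, Tai, Ned), (2018, Orion, Tai, Kim), (2018, Zephyr, Tai, Ola), (2023, Helix, Tai, Kim), (2023, Lyra, Tai, Ned), (2023, Orion, Tai, Kim), (2023, Zephyr, Tai, Ola)}
Filtering on mname = Tai and year > 2008 leaves {(2012, Helix, Tai, Kim), (2012, Lyra, Tai, Ned), (2012, Orion, Tai, Kim), (2012, Zephyr, Tai, Ola), (2018, Helix, Tai, Kim), (2018, Lyra, Tai, Ned), (2018, Orion, Tai, Kim), (2018, Zephyr, Tai, Ola), (2023, Helix, Tai, Kim), (2023, Lyra, Tai, Ned), (2023, Orion, Tai, Kim), (2023, Zephyr, Tai, Ola)}.
π[title, aname, year]: project onto (title, aname, year) → {(Helix, Kim, 2012), (Helix, Kim, 2018), (Helix, Kim, 2023), (Lyra, Ned, 2012), (Lyra, Ned, 2018), (Lyra, Ned, 2023), (Orion, Kim, 2012), (Orion, Kim, 2018), (Orion, Kim, 2023), (Zephyr, Ola, 2012), (Zephyr, Ola, 2018), (Zephyr, Ola, 2023)}

{(Helix, Kim, 2012), (Helix, Kim, 2018), (Helix, Kim, 2023), (Lyra, Ned, 2012), (Lyra, Ned, 2018), (Lyra, Ned, 2023), (Orion, Kim, 2012), (Orion, Kim, 2018), (Orion, Kim, 2023), (Zephyr, Ola, 2012), (Zephyr, Ola, 2018), (Zephyr, Ola, 2023)}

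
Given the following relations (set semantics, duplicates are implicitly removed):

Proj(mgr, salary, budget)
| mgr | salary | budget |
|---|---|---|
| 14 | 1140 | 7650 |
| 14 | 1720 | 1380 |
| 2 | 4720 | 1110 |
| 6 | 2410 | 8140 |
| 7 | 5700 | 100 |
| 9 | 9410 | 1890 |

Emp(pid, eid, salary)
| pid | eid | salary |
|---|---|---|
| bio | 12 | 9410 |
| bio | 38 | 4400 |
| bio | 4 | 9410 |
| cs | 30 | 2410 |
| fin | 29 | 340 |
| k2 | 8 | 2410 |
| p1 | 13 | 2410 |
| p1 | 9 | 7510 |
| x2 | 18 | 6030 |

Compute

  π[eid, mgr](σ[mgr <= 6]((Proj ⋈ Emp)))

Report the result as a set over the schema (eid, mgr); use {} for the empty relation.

{(13, 6), (30, 6), (8, 6)}

Proj ⋈ Emp (natural join on salary): {(6, 2410, 8140, cs, 30), (6, 2410, 8140, k2, 8), (6, 2410, 8140, p1, 13), (9, 9410, 1890, bio, 12), (9, 9410, 1890, bio, 4)}
Apply σ_{mgr <= 6}; surviving tuples: {(6, 2410, 8140, cs, 30), (6, 2410, 8140, k2, 8), (6, 2410, 8140, p1, 13)}
π_{eid, mgr} gives {(13, 6), (30, 6), (8, 6)}.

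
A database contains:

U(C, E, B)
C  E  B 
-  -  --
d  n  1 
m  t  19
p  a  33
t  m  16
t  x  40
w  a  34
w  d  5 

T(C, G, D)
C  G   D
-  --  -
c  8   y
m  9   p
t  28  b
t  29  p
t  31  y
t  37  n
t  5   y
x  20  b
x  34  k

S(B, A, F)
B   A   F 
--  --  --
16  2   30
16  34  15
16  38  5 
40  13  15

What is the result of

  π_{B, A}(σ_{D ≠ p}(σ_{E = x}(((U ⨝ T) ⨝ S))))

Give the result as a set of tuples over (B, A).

{(40, 13)}

U ⋈ T (natural join on C): {(m, t, 19, 9, p), (t, m, 16, 28, b), (t, m, 16, 29, p), (t, m, 16, 31, y), (t, m, 16, 37, n), (t, m, 16, 5, y), (t, x, 40, 28, b), (t, x, 40, 29, p), (t, x, 40, 31, y), (t, x, 40, 37, n), (t, x, 40, 5, y)}
(U ⨝ T) ⋈ S (natural join on B): {(t, m, 16, 28, b, 2, 30), (t, m, 16, 28, b, 34, 15), (t, m, 16, 28, b, 38, 5), (t, m, 16, 29, p, 2, 30), (t, m, 16, 29, p, 34, 15), (t, m, 16, 29, p, 38, 5), (t, m, 16, 31, y, 2, 30), (t, m, 16, 31, y, 34, 15), (t, m, 16, 31, y, 38, 5), (t, m, 16, 37, n, 2, 30), (t, m, 16, 37, n, 34, 15), (t, m, 16, 37, n, 38, 5), (t, m, 16, 5, y, 2, 30), (t, m, 16, 5, y, 34, 15), (t, m, 16, 5, y, 38, 5), (t, x, 40, 28, b, 13, 15), (t, x, 40, 29, p, 13, 15), (t, x, 40, 31, y, 13, 15), (t, x, 40, 37, n, 13, 15), (t, x, 40, 5, y, 13, 15)}
Filtering on E = x leaves {(t, x, 40, 28, b, 13, 15), (t, x, 40, 29, p, 13, 15), (t, x, 40, 31, y, 13, 15), (t, x, 40, 37, n, 13, 15), (t, x, 40, 5, y, 13, 15)}.
Filtering on D ≠ p leaves {(t, x, 40, 28, b, 13, 15), (t, x, 40, 31, y, 13, 15), (t, x, 40, 37, n, 13, 15), (t, x, 40, 5, y, 13, 15)}.
Projecting to B, A (3 duplicate(s) eliminated): {(40, 13)}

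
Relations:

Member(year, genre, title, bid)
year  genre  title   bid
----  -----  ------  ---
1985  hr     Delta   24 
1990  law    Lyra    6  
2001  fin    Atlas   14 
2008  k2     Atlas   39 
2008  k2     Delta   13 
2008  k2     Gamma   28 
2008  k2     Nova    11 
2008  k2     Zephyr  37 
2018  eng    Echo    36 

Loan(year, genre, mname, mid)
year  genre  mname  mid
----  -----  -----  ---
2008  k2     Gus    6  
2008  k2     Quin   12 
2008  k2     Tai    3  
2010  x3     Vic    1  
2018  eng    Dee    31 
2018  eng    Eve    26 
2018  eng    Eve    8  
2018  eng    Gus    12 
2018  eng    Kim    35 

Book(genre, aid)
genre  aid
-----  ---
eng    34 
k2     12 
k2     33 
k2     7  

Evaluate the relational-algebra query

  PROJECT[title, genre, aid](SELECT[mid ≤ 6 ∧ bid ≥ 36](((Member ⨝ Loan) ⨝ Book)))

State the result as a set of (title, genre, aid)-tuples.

{(Atlas, k2, 12), (Atlas, k2, 33), (Atlas, k2, 7), (Zephyr, k2, 12), (Zephyr, k2, 33), (Zephyr, k2, 7)}

Natural join on year, genre: {(2008, k2, Atlas, 39, Gus, 6), (2008, k2, Atlas, 39, Quin, 12), (2008, k2, Atlas, 39, Tai, 3), (2008, k2, Delta, 13, Gus, 6), (2008, k2, Delta, 13, Quin, 12), (2008, k2, Delta, 13, Tai, 3), (2008, k2, Gamma, 28, Gus, 6), (2008, k2, Gamma, 28, Quin, 12), (2008, k2, Gamma, 28, Tai, 3), (2008, k2, Nova, 11, Gus, 6), (2008, k2, Nova, 11, Quin, 12), (2008, k2, Nova, 11, Tai, 3), (2008, k2, Zephyr, 37, Gus, 6), (2008, k2, Zephyr, 37, Quin, 12), (2008, k2, Zephyr, 37, Tai, 3), (2018, eng, Echo, 36, Dee, 31), (2018, eng, Echo, 36, Eve, 26), (2018, eng, Echo, 36, Eve, 8), (2018, eng, Echo, 36, Gus, 12), (2018, eng, Echo, 36, Kim, 35)}
Natural join on genre: {(2008, k2, Atlas, 39, Gus, 6, 12), (2008, k2, Atlas, 39, Gus, 6, 33), (2008, k2, Atlas, 39, Gus, 6, 7), (2008, k2, Atlas, 39, Quin, 12, 12), (2008, k2, Atlas, 39, Quin, 12, 33), (2008, k2, Atlas, 39, Quin, 12, 7), (2008, k2, Atlas, 39, Tai, 3, 12), (2008, k2, Atlas, 39, Tai, 3, 33), (2008, k2, Atlas, 39, Tai, 3, 7), (2008, k2, Delta, 13, Gus, 6, 12), (2008, k2, Delta, 13, Gus, 6, 33), (2008, k2, Delta, 13, Gus, 6, 7), (2008, k2, Delta, 13, Quin, 12, 12), (2008, k2, Delta, 13, Quin, 12, 33), (2008, k2, Delta, 13, Quin, 12, 7), (2008, k2, Delta, 13, Tai, 3, 12), (2008, k2, Delta, 13, Tai, 3, 33), (2008, k2, Delta, 13, Tai, 3, 7), (2008, k2, Gamma, 28, Gus, 6, 12), (2008, k2, Gamma, 28, Gus, 6, 33), (2008, k2, Gamma, 28, Gus, 6, 7), (2008, k2, Gamma, 28, Quin, 12, 12), (2008, k2, Gamma, 28, Quin, 12, 33), (2008, k2, Gamma, 28, Quin, 12, 7), (2008, k2, Gamma, 28, Tai, 3, 12), (2008, k2, Gamma, 28, Tai, 3, 33), (2008, k2, Gamma, 28, Tai, 3, 7), (2008, k2, Nova, 11, Gus, 6, 12), (2008, k2, Nova, 11, Gus, 6, 33), (2008, k2, Nova, 11, Gus, 6, 7), (2008, k2, Nova, 11, Quin, 12, 12), (2008, k2, Nova, 11, Quin, 12, 33), (2008, k2, Nova, 11, Quin, 12, 7), (2008, k2, Nova, 11, Tai, 3, 12), (2008, k2, Nova, 11, Tai, 3, 33), (2008, k2, Nova, 11, Tai, 3, 7), (2008, k2, Zephyr, 37, Gus, 6, 12), (2008, k2, Zephyr, 37, Gus, 6, 33), (2008, k2, Zephyr, 37, Gus, 6, 7), (2008, k2, Zephyr, 37, Quin, 12, 12), (2008, k2, Zephyr, 37, Quin, 12, 33), (2008, k2, Zephyr, 37, Quin, 12, 7), (2008, k2, Zephyr, 37, Tai, 3, 12), (2008, k2, Zephyr, 37, Tai, 3, 33), (2008, k2, Zephyr, 37, Tai, 3, 7), (2018, eng, Echo, 36, Dee, 31, 34), (2018, eng, Echo, 36, Eve, 26, 34), (2018, eng, Echo, 36, Eve, 8, 34), (2018, eng, Echo, 36, Gus, 12, 34), (2018, eng, Echo, 36, Kim, 35, 34)}
Filtering on mid ≤ 6 ∧ bid ≥ 36 leaves {(2008, k2, Atlas, 39, Gus, 6, 12), (2008, k2, Atlas, 39, Gus, 6, 33), (2008, k2, Atlas, 39, Gus, 6, 7), (2008, k2, Atlas, 39, Tai, 3, 12), (2008, k2, Atlas, 39, Tai, 3, 33), (2008, k2, Atlas, 39, Tai, 3, 7), (2008, k2, Zephyr, 37, Gus, 6, 12), (2008, k2, Zephyr, 37, Gus, 6, 33), (2008, k2, Zephyr, 37, Gus, 6, 7), (2008, k2, Zephyr, 37, Tai, 3, 12), (2008, k2, Zephyr, 37, Tai, 3, 33), (2008, k2, Zephyr, 37, Tai, 3, 7)}.
Keep only column(s) title, genre, aid (6 duplicate(s) eliminated): {(Atlas, k2, 12), (Atlas, k2, 33), (Atlas, k2, 7), (Zephyr, k2, 12), (Zephyr, k2, 33), (Zephyr, k2, 7)}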